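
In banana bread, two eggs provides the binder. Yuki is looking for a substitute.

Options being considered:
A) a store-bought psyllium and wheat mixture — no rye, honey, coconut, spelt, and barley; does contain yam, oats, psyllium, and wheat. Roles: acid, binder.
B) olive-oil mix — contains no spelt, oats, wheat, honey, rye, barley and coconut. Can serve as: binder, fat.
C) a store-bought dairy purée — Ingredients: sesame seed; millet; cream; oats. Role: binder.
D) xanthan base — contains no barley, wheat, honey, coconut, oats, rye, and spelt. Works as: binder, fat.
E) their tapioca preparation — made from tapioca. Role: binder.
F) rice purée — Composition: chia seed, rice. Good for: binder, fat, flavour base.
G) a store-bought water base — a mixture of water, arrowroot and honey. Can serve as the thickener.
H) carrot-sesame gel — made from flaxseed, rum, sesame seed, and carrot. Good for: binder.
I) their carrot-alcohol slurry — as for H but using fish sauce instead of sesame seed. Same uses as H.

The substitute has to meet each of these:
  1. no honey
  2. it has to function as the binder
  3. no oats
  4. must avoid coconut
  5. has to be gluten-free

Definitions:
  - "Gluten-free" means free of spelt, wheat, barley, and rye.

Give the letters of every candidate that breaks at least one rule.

A: has wheat, so not gluten-free; has oats, so not oat-free — out
B: works as a binder, gluten-free, no oats — keep
C: has oats, so not oat-free — out
D: gluten-free, no oats — OK
E: only tapioca; none excluded — valid
F: all constraints satisfied — keep
G: not usable as a binder; has honey, so not honey-free — no
H: all constraints satisfied — valid
I: rum and fish sauce etc. — none of it excluded — keep

A, C, G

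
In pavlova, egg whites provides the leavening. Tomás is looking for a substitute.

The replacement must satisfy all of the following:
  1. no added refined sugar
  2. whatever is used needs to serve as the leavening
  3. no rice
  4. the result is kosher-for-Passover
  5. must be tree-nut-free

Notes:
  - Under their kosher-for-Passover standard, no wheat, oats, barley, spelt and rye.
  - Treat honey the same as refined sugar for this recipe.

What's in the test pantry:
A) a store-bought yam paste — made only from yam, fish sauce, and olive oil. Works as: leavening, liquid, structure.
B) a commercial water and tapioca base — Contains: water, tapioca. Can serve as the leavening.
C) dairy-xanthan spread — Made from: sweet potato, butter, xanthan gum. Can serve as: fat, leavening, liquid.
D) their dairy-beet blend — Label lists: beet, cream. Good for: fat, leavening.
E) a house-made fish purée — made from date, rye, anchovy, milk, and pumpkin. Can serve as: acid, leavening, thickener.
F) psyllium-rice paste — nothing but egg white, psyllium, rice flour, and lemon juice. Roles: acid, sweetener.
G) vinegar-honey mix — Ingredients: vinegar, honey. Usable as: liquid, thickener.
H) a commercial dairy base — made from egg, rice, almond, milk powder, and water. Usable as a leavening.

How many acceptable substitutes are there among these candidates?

A: only fish sauce, yam and olive oil; none excluded — OK
B: only tapioca and water; none excluded — valid
C: works as a leavening, no rice, no tree nuts — keep
D: every rule checks out — valid
E: has rye, so not kosher-for-Passover — reject
F: not usable as a leavening; has rice flour, so not rice-free — out
G: not usable as a leavening; has honey, so not no-added-sugar — reject
H: has rice, so not rice-free; has almond, so not tree-nut-free — out

4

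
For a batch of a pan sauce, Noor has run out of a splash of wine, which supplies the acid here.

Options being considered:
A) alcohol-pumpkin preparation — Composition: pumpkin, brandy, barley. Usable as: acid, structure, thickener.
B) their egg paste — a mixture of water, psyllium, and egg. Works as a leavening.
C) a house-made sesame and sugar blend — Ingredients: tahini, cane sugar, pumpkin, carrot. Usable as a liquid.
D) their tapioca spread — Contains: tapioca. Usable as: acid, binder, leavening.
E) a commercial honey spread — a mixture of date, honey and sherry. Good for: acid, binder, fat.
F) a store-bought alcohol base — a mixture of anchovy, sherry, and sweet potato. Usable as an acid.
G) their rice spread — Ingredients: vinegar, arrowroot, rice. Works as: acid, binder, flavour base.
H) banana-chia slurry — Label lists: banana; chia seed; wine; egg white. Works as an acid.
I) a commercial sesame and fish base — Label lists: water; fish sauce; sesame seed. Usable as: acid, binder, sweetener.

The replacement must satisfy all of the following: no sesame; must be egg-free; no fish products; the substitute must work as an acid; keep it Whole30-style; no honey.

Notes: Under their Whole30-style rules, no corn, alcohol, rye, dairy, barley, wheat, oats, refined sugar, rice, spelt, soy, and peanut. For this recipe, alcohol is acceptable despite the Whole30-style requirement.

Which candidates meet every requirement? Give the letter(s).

A: has barley, so not Whole30-style — no
B: not usable as an acid; has egg, so not egg-free — no
C: not usable as an acid; has cane sugar, so not Whole30-style (and 1 more) — no
D: all constraints satisfied — keep
E: has honey, so not honey-free — reject
F: has anchovy, so not fish-free — reject
G: has rice, so not Whole30-style — no
H: has egg white, so not egg-free — reject
I: has sesame seed, so not sesame-free; has fish sauce, so not fish-free — reject

D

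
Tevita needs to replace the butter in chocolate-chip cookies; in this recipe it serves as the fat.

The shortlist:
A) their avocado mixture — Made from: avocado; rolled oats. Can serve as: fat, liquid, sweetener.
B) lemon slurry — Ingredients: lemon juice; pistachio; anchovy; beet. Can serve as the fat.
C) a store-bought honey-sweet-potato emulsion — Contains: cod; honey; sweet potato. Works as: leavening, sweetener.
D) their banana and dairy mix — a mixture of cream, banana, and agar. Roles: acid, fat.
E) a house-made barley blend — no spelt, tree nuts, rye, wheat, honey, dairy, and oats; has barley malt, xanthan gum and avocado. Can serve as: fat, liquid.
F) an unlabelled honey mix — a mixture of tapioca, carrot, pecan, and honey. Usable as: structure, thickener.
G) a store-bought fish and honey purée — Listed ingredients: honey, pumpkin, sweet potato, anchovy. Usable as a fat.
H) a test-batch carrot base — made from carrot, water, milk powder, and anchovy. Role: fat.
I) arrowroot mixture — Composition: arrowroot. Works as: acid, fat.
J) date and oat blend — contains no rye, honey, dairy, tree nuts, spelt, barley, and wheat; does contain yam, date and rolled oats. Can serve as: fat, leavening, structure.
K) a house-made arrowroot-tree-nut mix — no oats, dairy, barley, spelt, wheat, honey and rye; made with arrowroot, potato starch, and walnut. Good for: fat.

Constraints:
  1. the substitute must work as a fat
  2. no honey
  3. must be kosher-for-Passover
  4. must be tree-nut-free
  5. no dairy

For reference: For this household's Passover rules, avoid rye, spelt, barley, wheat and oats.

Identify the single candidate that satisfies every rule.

A: has rolled oats, so not kosher-for-Passover — out
B: has pistachio, so not tree-nut-free — no
C: not usable as a fat; has honey, so not honey-free — reject
D: has cream, so not dairy-free — reject
E: has barley malt, so not kosher-for-Passover — reject
F: not usable as a fat; has pecan, so not tree-nut-free (and 1 more) — reject
G: has honey, so not honey-free — out
H: has milk powder, so not dairy-free — no
I: only arrowroot; none excluded — keep
J: has rolled oats, so not kosher-for-Passover — no
K: has walnut, so not tree-nut-free — out

I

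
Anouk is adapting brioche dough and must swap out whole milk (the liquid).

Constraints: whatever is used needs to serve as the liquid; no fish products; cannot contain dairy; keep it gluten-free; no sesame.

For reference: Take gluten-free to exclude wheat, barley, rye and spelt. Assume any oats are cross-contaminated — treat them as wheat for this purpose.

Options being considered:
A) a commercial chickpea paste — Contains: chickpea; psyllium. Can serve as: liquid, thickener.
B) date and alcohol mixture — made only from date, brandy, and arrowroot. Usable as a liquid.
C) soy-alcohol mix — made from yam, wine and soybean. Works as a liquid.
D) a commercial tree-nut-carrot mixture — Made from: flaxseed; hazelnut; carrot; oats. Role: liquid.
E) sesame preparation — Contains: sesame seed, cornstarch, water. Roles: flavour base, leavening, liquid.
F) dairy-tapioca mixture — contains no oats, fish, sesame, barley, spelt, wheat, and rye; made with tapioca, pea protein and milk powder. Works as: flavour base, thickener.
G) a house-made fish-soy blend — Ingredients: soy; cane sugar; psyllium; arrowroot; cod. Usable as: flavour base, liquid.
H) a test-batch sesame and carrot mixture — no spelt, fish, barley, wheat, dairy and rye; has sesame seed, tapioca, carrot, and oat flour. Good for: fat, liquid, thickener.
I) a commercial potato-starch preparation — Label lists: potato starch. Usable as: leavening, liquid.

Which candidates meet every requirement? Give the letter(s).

A, B, C, I

A: no fish, no sesame — keep
B: only brandy, date and arrowroot; none excluded — valid
C: only wine, soybean and yam; none excluded — valid
D: has oats, so not gluten-free — out
E: has sesame seed, so not sesame-free — reject
F: not usable as a liquid; has milk powder, so not dairy-free — out
G: has cod, so not fish-free — no
H: has oat flour, so not gluten-free; has sesame seed, so not sesame-free — reject
I: only potato starch; none excluded — OK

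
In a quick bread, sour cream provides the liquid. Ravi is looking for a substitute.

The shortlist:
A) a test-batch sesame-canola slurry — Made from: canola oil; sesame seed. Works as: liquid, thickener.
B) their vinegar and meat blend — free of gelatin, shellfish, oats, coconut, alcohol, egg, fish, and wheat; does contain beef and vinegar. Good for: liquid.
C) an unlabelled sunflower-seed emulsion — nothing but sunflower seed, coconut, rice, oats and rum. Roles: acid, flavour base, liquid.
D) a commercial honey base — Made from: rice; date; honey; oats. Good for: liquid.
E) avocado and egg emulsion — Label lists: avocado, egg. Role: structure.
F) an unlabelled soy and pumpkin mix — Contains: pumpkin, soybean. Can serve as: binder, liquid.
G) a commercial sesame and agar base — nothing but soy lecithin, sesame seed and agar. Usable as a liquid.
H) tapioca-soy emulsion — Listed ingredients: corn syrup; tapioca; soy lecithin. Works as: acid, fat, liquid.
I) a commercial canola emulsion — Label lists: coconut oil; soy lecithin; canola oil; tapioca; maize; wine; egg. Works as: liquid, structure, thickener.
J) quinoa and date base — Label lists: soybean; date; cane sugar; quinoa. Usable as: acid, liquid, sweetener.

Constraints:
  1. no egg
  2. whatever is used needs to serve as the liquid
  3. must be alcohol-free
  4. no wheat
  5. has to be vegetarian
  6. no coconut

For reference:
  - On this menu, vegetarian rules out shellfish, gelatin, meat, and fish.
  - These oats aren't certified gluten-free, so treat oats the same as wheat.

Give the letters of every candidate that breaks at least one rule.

A: only sesame seed and canola oil; none excluded — valid
B: has beef, so not vegetarian — out
C: has coconut, so not coconut-free; has oats, so not wheat-free (and 1 more) — out
D: has oats, so not wheat-free — no
E: not usable as a liquid; has egg, so not egg-free — out
F: works as a liquid, wheat-free, no alcohol — keep
G: only sesame seed, soy lecithin and agar; none excluded — valid
H: only corn syrup, soy lecithin, and tapioca; none excluded — OK
I: has coconut oil, so not coconut-free; has egg, so not egg-free (and 1 more) — reject
J: soybean and cane sugar etc. — none of it excluded — valid

B, C, D, E, I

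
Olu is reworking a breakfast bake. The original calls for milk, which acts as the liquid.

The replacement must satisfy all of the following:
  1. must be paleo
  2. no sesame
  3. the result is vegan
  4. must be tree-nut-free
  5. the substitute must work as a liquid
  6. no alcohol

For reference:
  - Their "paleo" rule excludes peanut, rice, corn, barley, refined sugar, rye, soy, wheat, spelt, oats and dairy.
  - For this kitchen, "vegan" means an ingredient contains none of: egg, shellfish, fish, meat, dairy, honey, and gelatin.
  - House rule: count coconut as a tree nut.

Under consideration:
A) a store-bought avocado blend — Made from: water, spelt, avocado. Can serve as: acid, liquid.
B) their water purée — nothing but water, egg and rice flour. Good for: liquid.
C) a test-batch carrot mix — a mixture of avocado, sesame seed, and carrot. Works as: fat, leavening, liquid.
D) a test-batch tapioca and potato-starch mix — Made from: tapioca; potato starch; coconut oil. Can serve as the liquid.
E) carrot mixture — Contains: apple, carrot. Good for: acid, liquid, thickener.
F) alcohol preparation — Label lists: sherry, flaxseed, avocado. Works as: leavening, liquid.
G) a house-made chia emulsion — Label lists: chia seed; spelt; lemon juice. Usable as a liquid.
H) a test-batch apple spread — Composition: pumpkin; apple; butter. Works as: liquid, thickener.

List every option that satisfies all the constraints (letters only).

A: has spelt, so not paleo — reject
B: has rice flour, so not paleo; has egg, so not vegan — reject
C: has sesame seed, so not sesame-free — reject
D: has coconut oil, so not tree-nut-free — out
E: nothing on the exclusion list — valid
F: has sherry, so not alcohol-free — no
G: has spelt, so not paleo — no
H: has butter, so not paleo; has butter, so not vegan — reject

E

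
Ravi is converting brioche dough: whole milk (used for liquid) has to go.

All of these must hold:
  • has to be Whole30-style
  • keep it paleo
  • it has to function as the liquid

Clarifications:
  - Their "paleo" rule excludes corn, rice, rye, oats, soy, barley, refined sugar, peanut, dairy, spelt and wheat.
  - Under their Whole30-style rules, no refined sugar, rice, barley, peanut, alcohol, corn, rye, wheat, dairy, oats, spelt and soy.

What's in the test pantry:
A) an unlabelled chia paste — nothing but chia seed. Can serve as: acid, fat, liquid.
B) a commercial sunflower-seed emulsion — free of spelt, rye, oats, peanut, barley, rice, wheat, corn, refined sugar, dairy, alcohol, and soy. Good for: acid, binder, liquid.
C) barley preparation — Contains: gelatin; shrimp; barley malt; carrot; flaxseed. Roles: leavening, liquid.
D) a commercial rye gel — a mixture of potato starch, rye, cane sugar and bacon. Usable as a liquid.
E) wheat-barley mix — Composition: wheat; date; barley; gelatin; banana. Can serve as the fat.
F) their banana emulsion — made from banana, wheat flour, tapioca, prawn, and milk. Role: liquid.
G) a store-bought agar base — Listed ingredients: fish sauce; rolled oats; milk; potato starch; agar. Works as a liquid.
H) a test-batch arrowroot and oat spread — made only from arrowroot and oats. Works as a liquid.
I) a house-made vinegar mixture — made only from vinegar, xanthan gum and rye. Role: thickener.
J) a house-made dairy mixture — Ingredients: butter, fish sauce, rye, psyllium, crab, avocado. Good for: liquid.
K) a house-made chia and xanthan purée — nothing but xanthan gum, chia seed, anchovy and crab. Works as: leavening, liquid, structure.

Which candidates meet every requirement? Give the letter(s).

A: all constraints satisfied — keep
B: Whole30-style, paleo — keep
C: has barley malt, so not paleo; has barley malt, so not Whole30-style — no
D: has rye, so not paleo; has rye, so not Whole30-style — out
E: not usable as a liquid; has barley, so not paleo (and 1 more) — no
F: has milk, so not paleo; has milk, so not Whole30-style — reject
G: has milk, so not paleo; has milk, so not Whole30-style — no
H: has oats, so not paleo; has oats, so not Whole30-style — no
I: not usable as a liquid; has rye, so not paleo (and 1 more) — no
J: has butter, so not paleo; has butter, so not Whole30-style — no
K: works as a liquid, Whole30-style, paleo — valid

A, B, K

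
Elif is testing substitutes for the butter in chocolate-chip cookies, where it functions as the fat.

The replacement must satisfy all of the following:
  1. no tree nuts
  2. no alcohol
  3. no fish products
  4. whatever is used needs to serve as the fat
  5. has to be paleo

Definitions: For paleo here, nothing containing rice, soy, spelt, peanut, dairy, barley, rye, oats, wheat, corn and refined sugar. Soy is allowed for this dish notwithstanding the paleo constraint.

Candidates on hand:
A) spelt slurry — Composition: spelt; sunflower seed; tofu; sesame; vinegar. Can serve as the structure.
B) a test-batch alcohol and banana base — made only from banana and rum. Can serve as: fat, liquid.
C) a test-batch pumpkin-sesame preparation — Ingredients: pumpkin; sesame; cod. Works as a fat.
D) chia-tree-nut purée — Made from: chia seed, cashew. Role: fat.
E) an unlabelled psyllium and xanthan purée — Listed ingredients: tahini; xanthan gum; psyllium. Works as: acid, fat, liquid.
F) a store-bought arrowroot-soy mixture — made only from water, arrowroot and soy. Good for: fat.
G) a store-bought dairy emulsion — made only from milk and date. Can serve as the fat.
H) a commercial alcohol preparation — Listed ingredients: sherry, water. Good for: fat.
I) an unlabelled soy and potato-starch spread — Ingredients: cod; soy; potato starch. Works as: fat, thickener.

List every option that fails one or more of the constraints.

A, B, C, D, G, H, I

A: not usable as a fat; has spelt, so not paleo — reject
B: has rum, so not alcohol-free — no
C: has cod, so not fish-free — out
D: has cashew, so not tree-nut-free — no
E: only tahini, xanthan gum, and psyllium; none excluded — valid
F: soy is permitted under the paleo carve-out; nothing else excluded — valid
G: has milk, so not paleo — reject
H: has sherry, so not alcohol-free — reject
I: has cod, so not fish-free — reject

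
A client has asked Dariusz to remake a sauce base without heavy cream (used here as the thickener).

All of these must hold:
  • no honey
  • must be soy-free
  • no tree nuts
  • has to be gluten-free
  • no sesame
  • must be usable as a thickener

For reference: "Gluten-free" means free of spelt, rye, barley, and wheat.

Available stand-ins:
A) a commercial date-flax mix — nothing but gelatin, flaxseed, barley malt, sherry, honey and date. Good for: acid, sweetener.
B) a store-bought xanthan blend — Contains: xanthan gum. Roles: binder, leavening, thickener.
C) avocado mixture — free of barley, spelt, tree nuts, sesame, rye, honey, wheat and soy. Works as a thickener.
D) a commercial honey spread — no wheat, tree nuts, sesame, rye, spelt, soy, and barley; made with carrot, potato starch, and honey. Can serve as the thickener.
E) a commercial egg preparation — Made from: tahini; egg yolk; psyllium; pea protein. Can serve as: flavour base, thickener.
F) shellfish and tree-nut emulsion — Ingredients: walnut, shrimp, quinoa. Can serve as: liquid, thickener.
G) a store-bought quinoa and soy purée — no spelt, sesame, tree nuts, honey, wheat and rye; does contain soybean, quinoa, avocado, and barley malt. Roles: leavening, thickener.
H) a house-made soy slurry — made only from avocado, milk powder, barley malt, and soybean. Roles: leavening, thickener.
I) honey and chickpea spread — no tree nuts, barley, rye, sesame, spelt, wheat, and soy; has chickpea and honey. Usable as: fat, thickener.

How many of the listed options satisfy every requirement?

2

A: not usable as a thickener; has barley malt, so not gluten-free (and 1 more) — no
B: no honey, no sesame — valid
C: gluten-free, no tree nuts — OK
D: has honey, so not honey-free — out
E: has tahini, so not sesame-free — reject
F: has walnut, so not tree-nut-free — reject
G: has barley malt, so not gluten-free; has soybean, so not soy-free — reject
H: has barley malt, so not gluten-free; has soybean, so not soy-free — no
I: has honey, so not honey-free — no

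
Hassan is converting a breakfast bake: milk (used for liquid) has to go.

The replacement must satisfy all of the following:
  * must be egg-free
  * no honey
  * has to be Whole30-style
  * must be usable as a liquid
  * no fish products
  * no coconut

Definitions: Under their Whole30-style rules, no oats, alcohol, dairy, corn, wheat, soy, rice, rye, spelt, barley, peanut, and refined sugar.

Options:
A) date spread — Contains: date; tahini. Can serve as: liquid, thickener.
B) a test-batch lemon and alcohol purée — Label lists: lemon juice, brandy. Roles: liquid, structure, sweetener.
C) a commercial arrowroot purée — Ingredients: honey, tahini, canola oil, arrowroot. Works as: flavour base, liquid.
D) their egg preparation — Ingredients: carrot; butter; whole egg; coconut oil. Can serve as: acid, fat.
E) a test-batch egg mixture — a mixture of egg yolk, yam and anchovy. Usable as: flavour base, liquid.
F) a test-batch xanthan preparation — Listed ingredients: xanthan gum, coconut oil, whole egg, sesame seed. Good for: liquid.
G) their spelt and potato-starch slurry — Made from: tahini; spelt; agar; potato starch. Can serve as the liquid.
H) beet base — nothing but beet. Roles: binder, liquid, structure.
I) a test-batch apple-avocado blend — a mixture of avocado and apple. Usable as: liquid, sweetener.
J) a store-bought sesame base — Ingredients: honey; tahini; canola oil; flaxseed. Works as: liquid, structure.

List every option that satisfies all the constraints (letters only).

A: only tahini and date; none excluded — OK
B: has brandy, so not Whole30-style — reject
C: has honey, so not honey-free — out
D: not usable as a liquid; has butter, so not Whole30-style (and 2 more) — no
E: has anchovy, so not fish-free; has egg yolk, so not egg-free — out
F: has coconut oil, so not coconut-free; has whole egg, so not egg-free — out
G: has spelt, so not Whole30-style — no
H: every rule checks out — valid
I: only avocado and apple; none excluded — keep
J: has honey, so not honey-free — no

A, H, I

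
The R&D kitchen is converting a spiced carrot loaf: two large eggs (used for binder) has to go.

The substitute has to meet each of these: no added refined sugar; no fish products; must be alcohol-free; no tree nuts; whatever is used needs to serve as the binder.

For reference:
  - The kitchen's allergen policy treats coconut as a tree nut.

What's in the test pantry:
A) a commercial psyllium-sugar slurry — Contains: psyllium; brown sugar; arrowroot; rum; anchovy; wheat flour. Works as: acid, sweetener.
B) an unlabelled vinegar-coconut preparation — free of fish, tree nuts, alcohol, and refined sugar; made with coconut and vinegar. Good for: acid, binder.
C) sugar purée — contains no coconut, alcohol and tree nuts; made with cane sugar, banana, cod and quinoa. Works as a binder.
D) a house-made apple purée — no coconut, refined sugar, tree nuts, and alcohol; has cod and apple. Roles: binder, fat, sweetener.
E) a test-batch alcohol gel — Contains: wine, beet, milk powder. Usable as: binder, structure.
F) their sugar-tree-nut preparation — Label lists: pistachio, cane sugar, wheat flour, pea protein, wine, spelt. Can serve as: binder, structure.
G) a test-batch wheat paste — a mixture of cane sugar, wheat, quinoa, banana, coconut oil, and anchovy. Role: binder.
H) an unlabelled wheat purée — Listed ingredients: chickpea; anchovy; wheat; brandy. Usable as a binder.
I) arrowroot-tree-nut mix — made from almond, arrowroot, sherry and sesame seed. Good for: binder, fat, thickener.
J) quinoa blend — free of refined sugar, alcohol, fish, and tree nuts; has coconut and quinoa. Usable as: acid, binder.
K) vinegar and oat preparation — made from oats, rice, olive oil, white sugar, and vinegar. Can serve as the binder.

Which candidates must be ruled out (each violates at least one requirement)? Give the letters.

A: not usable as a binder; has rum, so not alcohol-free (and 2 more) — out
B: has coconut, so not tree-nut-free — reject
C: has cane sugar, so not no-added-sugar; has cod, so not fish-free — out
D: has cod, so not fish-free — reject
E: has wine, so not alcohol-free — no
F: has wine, so not alcohol-free; has pistachio, so not tree-nut-free (and 1 more) — reject
G: has coconut oil, so not tree-nut-free; has cane sugar, so not no-added-sugar (and 1 more) — reject
H: has brandy, so not alcohol-free; has anchovy, so not fish-free — reject
I: has sherry, so not alcohol-free; has almond, so not tree-nut-free — out
J: has coconut, so not tree-nut-free — reject
K: has white sugar, so not no-added-sugar — out

A, B, C, D, E, F, G, H, I, J, K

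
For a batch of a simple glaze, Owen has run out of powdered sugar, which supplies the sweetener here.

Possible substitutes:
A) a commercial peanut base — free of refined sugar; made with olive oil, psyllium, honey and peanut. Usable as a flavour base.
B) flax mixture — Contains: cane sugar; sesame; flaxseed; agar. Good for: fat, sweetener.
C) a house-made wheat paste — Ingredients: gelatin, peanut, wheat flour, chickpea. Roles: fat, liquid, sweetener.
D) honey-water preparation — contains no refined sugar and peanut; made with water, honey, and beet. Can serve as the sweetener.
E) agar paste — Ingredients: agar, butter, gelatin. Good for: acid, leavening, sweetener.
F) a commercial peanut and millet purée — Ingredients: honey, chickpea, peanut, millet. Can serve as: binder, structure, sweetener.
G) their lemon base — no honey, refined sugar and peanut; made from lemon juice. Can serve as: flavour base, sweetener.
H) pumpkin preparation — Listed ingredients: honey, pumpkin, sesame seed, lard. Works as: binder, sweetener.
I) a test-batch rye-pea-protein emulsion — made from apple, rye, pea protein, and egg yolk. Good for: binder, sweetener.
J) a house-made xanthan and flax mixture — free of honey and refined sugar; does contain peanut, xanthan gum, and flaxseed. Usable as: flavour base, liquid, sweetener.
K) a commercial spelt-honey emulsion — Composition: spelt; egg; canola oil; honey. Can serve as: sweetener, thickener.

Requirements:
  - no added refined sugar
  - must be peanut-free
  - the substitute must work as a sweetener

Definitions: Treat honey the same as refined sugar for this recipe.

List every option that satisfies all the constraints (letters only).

A: not usable as a sweetener; has peanut, so not peanut-free (and 1 more) — out
B: has cane sugar, so not no-added-sugar — out
C: has peanut, so not peanut-free — out
D: has honey, so not no-added-sugar — no
E: all constraints satisfied — valid
F: has peanut, so not peanut-free; has honey, so not no-added-sugar — no
G: works as a sweetener, no peanut, no-added-sugar — keep
H: has honey, so not no-added-sugar — out
I: egg yolk and rye etc. — none of it excluded — OK
J: has peanut, so not peanut-free — no
K: has honey, so not no-added-sugar — reject

E, G, I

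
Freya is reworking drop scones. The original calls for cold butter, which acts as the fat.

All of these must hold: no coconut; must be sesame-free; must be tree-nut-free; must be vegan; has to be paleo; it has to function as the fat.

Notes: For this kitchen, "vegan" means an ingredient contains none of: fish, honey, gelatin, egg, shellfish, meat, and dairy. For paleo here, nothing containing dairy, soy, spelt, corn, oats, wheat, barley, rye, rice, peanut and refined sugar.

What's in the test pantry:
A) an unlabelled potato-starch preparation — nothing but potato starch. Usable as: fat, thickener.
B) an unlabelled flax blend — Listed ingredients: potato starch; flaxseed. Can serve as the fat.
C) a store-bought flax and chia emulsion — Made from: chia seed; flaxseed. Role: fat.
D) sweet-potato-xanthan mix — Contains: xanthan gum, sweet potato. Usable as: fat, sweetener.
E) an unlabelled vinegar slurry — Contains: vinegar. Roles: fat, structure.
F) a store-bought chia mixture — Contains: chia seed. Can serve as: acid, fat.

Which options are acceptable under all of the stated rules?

A: every rule checks out — valid
B: only potato starch and flaxseed; none excluded — valid
C: nothing on the exclusion list — OK
D: all constraints satisfied — keep
E: only vinegar; none excluded — keep
F: only chia seed; none excluded — valid

A, B, C, D, E, F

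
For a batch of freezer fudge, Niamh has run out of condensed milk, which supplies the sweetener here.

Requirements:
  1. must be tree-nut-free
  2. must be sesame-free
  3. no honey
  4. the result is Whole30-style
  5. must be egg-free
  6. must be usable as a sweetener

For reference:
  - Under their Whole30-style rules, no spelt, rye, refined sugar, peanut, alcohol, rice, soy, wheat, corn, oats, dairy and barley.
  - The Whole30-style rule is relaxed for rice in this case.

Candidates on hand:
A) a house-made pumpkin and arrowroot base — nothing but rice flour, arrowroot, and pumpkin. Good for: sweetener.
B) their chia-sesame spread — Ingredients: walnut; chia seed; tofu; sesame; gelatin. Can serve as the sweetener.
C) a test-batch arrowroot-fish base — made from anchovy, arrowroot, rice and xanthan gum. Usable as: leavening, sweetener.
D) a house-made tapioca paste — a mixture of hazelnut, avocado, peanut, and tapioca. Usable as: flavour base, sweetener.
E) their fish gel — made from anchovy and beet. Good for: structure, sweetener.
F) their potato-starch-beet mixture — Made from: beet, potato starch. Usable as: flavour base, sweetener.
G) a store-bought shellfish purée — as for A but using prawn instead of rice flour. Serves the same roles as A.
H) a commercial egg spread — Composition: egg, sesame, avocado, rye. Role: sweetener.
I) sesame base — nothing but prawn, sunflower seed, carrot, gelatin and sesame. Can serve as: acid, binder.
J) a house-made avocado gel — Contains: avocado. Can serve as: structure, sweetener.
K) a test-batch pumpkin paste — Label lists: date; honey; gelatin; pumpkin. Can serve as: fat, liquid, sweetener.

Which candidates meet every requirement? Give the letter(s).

A, C, E, F, G, J

A: rice is permitted under the Whole30-style carve-out; nothing else excluded — keep
B: has tofu, so not Whole30-style; has walnut, so not tree-nut-free (and 1 more) — no
C: rice is permitted under the Whole30-style carve-out; nothing else excluded — OK
D: has peanut, so not Whole30-style; has hazelnut, so not tree-nut-free — reject
E: only anchovy and beet; none excluded — OK
F: no egg, Whole30-style — keep
G: works as a sweetener, no honey, no egg — keep
H: has rye, so not Whole30-style; has egg, so not egg-free (and 1 more) — out
I: not usable as a sweetener; has sesame, so not sesame-free — reject
J: every rule checks out — valid
K: has honey, so not honey-free — reject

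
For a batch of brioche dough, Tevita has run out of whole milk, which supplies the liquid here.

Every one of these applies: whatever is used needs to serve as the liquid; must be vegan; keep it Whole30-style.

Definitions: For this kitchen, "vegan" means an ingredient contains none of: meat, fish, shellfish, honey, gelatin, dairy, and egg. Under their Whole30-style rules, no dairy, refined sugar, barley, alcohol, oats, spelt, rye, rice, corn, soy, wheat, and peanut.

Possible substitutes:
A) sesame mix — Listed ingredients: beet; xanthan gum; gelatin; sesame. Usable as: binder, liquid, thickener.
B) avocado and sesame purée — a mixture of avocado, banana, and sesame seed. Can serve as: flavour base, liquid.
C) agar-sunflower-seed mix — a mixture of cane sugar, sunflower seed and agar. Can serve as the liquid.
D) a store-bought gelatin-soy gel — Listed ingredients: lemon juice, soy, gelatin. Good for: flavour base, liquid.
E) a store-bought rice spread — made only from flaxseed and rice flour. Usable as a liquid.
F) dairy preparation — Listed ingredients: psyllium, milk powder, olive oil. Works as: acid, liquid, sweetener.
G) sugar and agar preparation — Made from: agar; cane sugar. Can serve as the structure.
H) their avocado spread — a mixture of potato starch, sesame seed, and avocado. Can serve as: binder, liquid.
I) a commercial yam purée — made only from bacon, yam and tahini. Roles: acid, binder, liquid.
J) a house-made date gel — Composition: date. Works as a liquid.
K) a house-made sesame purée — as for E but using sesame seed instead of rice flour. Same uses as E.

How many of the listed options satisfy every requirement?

A: has gelatin, so not vegan — out
B: nothing on the exclusion list — keep
C: has cane sugar, so not Whole30-style — no
D: has gelatin, so not vegan; has soy, so not Whole30-style — reject
E: has rice flour, so not Whole30-style — no
F: has milk powder, so not vegan; has milk powder, so not Whole30-style — reject
G: not usable as a liquid; has cane sugar, so not Whole30-style — reject
H: vegan, Whole30-style — valid
I: has bacon, so not vegan — no
J: only date; none excluded — keep
K: only sesame seed and flaxseed; none excluded — valid

4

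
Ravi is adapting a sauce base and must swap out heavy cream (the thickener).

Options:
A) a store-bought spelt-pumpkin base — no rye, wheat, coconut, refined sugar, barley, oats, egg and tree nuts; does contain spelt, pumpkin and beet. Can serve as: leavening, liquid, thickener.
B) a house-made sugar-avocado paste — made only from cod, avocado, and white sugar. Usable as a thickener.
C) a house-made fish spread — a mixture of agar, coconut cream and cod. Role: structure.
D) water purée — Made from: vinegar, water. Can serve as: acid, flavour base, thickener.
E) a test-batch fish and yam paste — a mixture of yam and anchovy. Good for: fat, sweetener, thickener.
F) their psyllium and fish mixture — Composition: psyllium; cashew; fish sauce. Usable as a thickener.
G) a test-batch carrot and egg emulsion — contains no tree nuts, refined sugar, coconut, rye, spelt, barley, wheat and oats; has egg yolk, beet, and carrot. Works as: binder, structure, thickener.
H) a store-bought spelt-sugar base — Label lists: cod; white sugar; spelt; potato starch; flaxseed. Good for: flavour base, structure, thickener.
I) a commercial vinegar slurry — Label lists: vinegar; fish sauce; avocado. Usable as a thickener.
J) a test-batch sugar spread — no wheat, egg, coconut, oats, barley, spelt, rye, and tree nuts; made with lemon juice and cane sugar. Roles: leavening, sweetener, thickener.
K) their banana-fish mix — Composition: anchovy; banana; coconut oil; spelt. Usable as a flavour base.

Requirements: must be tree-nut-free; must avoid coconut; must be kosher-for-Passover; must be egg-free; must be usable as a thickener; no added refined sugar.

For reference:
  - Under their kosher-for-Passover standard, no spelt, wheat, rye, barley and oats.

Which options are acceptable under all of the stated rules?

D, E, I

A: has spelt, so not kosher-for-Passover — out
B: has white sugar, so not no-added-sugar — reject
C: not usable as a thickener; has coconut cream, so not coconut-free — no
D: all constraints satisfied — keep
E: works as a thickener, kosher-for-Passover, no egg — OK
F: has cashew, so not tree-nut-free — reject
G: has egg yolk, so not egg-free — reject
H: has spelt, so not kosher-for-Passover; has white sugar, so not no-added-sugar — reject
I: every rule checks out — OK
J: has cane sugar, so not no-added-sugar — no
K: not usable as a thickener; has spelt, so not kosher-for-Passover (and 1 more) — no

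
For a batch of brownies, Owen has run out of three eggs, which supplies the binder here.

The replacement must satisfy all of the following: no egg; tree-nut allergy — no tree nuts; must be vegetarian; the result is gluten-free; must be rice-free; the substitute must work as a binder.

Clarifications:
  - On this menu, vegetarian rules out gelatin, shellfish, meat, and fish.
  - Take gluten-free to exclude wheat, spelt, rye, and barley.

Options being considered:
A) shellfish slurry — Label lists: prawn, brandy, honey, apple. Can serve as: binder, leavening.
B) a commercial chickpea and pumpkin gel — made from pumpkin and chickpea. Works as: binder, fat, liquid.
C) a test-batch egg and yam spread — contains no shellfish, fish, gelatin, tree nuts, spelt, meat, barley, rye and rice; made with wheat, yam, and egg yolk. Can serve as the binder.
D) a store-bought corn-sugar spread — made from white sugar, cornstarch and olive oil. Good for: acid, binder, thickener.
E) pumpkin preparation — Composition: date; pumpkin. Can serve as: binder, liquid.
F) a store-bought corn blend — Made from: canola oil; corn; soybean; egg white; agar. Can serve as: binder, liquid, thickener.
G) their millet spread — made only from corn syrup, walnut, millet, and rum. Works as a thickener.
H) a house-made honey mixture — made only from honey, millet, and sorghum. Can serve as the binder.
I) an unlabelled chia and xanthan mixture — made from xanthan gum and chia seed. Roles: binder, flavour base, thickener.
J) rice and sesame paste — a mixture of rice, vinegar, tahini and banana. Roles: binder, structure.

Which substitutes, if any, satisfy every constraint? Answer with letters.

A: has prawn, so not vegetarian — out
B: only pumpkin and chickpea; none excluded — OK
C: has wheat, so not gluten-free; has egg yolk, so not egg-free — reject
D: works as a binder, vegetarian, gluten-free — valid
E: only pumpkin and date; none excluded — valid
F: has egg white, so not egg-free — no
G: not usable as a binder; has walnut, so not tree-nut-free — out
H: vegetarian, no rice — valid
I: only xanthan gum and chia seed; none excluded — valid
J: has rice, so not rice-free — reject

B, D, E, H, I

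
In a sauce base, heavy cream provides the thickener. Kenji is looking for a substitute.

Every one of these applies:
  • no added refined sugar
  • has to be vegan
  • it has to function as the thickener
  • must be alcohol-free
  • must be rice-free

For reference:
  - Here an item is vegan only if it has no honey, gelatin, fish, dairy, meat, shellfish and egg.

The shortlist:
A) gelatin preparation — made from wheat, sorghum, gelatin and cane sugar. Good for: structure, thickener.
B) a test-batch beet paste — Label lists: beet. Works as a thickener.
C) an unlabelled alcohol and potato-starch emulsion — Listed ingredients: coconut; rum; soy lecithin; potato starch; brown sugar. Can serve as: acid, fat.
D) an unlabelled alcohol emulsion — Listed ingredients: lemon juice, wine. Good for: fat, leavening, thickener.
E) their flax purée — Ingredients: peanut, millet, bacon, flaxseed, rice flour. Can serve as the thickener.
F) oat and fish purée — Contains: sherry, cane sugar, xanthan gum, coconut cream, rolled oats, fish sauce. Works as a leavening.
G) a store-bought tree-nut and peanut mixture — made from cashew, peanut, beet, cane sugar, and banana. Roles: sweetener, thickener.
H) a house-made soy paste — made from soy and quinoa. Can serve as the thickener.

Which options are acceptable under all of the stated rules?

A: has gelatin, so not vegan; has cane sugar, so not no-added-sugar — out
B: no alcohol, vegan — valid
C: not usable as a thickener; has brown sugar, so not no-added-sugar (and 1 more) — reject
D: has wine, so not alcohol-free — no
E: has bacon, so not vegan; has rice flour, so not rice-free — out
F: not usable as a thickener; has fish sauce, so not vegan (and 2 more) — reject
G: has cane sugar, so not no-added-sugar — reject
H: nothing on the exclusion list — keep

B, H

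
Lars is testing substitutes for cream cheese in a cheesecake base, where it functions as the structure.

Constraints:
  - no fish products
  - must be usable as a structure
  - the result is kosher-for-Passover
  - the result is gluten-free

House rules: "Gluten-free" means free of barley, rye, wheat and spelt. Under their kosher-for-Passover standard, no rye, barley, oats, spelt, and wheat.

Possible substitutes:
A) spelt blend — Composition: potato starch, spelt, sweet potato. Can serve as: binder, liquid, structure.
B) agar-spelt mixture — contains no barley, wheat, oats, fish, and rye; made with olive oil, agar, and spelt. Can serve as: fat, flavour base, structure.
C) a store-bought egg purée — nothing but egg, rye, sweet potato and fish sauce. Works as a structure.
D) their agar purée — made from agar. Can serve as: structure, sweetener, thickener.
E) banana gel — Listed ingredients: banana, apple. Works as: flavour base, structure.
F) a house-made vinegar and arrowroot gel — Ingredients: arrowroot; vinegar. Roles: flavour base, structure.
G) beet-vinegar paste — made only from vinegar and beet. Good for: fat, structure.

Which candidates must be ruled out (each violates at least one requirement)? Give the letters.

A, B, C

A: has spelt, so not gluten-free; has spelt, so not kosher-for-Passover — out
B: has spelt, so not gluten-free; has spelt, so not kosher-for-Passover — reject
C: has rye, so not gluten-free; has rye, so not kosher-for-Passover (and 1 more) — out
D: only agar; none excluded — valid
E: works as a structure, no fish, kosher-for-Passover — valid
F: only vinegar and arrowroot; none excluded — valid
G: nothing on the exclusion list — OK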